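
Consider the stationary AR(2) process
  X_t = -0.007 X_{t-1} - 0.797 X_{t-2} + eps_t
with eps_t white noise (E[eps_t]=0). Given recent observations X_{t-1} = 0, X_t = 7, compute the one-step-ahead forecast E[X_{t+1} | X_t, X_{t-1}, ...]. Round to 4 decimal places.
E[X_{t+1} \mid \mathcal F_t] = -0.0490

For an AR(p) model X_t = c + sum_i phi_i X_{t-i} + eps_t, the
one-step-ahead conditional mean is
  E[X_{t+1} | X_t, ...] = c + sum_i phi_i X_{t+1-i}.
Substitute known values:
  E[X_{t+1} | ...] = (-0.007) * (7) + (-0.797) * (0)
                   = -0.0490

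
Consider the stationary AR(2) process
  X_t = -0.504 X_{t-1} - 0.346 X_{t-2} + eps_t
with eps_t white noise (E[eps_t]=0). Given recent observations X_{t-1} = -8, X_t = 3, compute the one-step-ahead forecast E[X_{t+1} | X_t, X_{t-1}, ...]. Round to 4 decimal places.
E[X_{t+1} \mid \mathcal F_t] = 1.2560

For an AR(p) model X_t = c + sum_i phi_i X_{t-i} + eps_t, the
one-step-ahead conditional mean is
  E[X_{t+1} | X_t, ...] = c + sum_i phi_i X_{t+1-i}.
Substitute known values:
  E[X_{t+1} | ...] = (-0.504) * (3) + (-0.346) * (-8)
                   = 1.2560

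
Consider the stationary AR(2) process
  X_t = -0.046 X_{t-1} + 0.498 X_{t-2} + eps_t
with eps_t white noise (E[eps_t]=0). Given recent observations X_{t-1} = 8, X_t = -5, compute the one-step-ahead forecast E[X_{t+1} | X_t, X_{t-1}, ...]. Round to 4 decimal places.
E[X_{t+1} \mid \mathcal F_t] = 4.2140

For an AR(p) model X_t = c + sum_i phi_i X_{t-i} + eps_t, the
one-step-ahead conditional mean is
  E[X_{t+1} | X_t, ...] = c + sum_i phi_i X_{t+1-i}.
Substitute known values:
  E[X_{t+1} | ...] = (-0.046) * (-5) + (0.498) * (8)
                   = 4.2140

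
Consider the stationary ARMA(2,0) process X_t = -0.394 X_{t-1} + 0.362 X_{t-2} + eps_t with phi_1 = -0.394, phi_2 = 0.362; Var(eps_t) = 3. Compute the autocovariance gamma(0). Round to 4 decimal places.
\gamma(0) = 5.5808

Multiply the model equation by X_{t-k} and take expectations. With theta_0 = psi_0 = 1 and psi_j the MA(infinity) weights, this gives
  gamma(k) - sum_i phi_i gamma(k-i) = c_k,
  c_k = sigma^2 * sum_{j=k..q} theta_j psi_{j-k}   (c_k = 0 for k > q),
using gamma(-m) = gamma(m).
Pure AR (q = 0): c_0 = sigma^2 = 3, c_k = 0 for k >= 1.
Equations for k = 0, 1, 2 (AR order 2, c_2 = 0):
  (E0) gamma(0) = phi_1 gamma(1) + phi_2 gamma(2) + c_0
  (E1) gamma(1) = phi_1 gamma(0) + phi_2 gamma(1) + c_1
  (E2) gamma(2) = phi_1 gamma(1) + phi_2 gamma(0)
From (E1): gamma(1) = A gamma(0) + B with
  A = phi_1 / (1 - phi_2) = -0.394 / 0.638 = -0.617555,   B = c_1 / (1 - phi_2) = 0 / 0.638 = 0.
Insert (E2) into (E0): gamma(0) (1 - phi_2^2) = phi_1 (1 + phi_2) gamma(1) + c_0.
  phi_1 (1 + phi_2) = (-0.394)(1.362) = -0.536628,   1 - phi_2^2 = 0.868956.
Replace gamma(1) by A gamma(0) + B and collect gamma(0):
  gamma(0) [0.868956 - (-0.536628)(-0.617555)] = c_0 = 3
  gamma(0) * 0.537559 = 3
  gamma(0) = 3 / 0.537559 = 5.580785.
Therefore gamma(0) = 5.5808 (to 4 decimal places).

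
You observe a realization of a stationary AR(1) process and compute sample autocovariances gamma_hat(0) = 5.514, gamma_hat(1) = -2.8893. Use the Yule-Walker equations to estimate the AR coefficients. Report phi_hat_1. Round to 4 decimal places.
\hat\phi_{1} = -0.5240

The Yule-Walker equations for an AR(p) process read, in matrix form,
  Gamma_p phi = r_p,   with   (Gamma_p)_{ij} = gamma(|i - j|),
                       (r_p)_i = gamma(i),   i,j = 1..p.
Substitute the sample gammas (Toeplitz matrix and right-hand side of size 1):
  Gamma_p = [[5.514]]
  r_p     = [-2.8893]
With p = 1 this is the single equation gamma(0) phi_1 = gamma(1):
  phi_hat_1 = gamma(1) / gamma(0) = -2.8893 / 5.514 = -0.5240.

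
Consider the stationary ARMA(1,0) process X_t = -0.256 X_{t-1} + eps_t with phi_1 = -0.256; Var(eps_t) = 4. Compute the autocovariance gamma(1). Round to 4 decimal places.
\gamma(1) = -1.0958

Multiply the model equation by X_{t-k} and take expectations. With theta_0 = psi_0 = 1 and psi_j the MA(infinity) weights, this gives
  gamma(k) - sum_i phi_i gamma(k-i) = c_k,
  c_k = sigma^2 * sum_{j=k..q} theta_j psi_{j-k}   (c_k = 0 for k > q),
using gamma(-m) = gamma(m).
Pure AR (q = 0): c_0 = sigma^2 = 4, c_k = 0 for k >= 1.
Equations for k = 0 and k = 1 (AR order 1):
  gamma(0) = phi_1 gamma(1) + c_0
  gamma(1) = phi_1 gamma(0) + c_1
Substituting the second into the first: gamma(0) (1 - phi_1^2) = c_0 + phi_1 c_1, so
  gamma(0) = c_0 / (1 - phi_1^2) = 4 / (1 - (-0.256)^2) = 4 / 0.934464 = 4.280529.
  gamma(1) = phi_1 gamma(0) = (-0.256)(4.280529) = -1.095815.
Therefore gamma(1) = -1.0958 (to 4 decimal places).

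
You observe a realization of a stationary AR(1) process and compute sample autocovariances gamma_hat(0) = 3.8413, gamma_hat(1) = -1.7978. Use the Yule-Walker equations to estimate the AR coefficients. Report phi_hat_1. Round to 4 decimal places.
\hat\phi_{1} = -0.4680

The Yule-Walker equations for an AR(p) process read, in matrix form,
  Gamma_p phi = r_p,   with   (Gamma_p)_{ij} = gamma(|i - j|),
                       (r_p)_i = gamma(i),   i,j = 1..p.
Substitute the sample gammas (Toeplitz matrix and right-hand side of size 1):
  Gamma_p = [[3.8413]]
  r_p     = [-1.7978]
With p = 1 this is the single equation gamma(0) phi_1 = gamma(1):
  phi_hat_1 = gamma(1) / gamma(0) = -1.7978 / 3.8413 = -0.4680.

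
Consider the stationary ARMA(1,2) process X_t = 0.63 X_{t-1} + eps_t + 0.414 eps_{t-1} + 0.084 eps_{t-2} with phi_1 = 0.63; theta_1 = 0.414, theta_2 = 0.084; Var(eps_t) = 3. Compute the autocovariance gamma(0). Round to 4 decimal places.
\gamma(0) = 9.0064

Multiply the model equation by X_{t-k} and take expectations. With theta_0 = psi_0 = 1 and psi_j the MA(infinity) weights, this gives
  gamma(k) - sum_i phi_i gamma(k-i) = c_k,
  c_k = sigma^2 * sum_{j=k..q} theta_j psi_{j-k}   (c_k = 0 for k > q),
using gamma(-m) = gamma(m).
psi-weights needed (psi_j = theta_j + sum_i phi_i psi_{j-i}):
  psi_1 = theta_1 + phi_1 = 0.414 + (0.63) = 1.044
  psi_2 = theta_2 + phi_1 psi_1 = 0.084 + (0.63)(1.044) = 0.74172
Right-hand sides:
  c_0 = sigma^2 (1 + theta_1 psi_1 + theta_2 psi_2) = 3 * (1 + (0.414)(1.044) + (0.084)(0.74172)) = 3 * 1.49452 = 4.483561
  c_1 = sigma^2 (theta_1 + theta_2 psi_1) = 3 * (0.414 + (0.084)(1.044)) = 1.505088
  c_2 = sigma^2 theta_2 = 3 * (0.084) = 0.252
Equations for k = 0 and k = 1 (AR order 1):
  gamma(0) = phi_1 gamma(1) + c_0
  gamma(1) = phi_1 gamma(0) + c_1
Substituting the second into the first: gamma(0) (1 - phi_1^2) = c_0 + phi_1 c_1, so
  gamma(0) = (c_0 + phi_1 c_1) / (1 - phi_1^2) = (4.483561 + (0.63)(1.505088)) / (1 - (0.63)^2) = 5.431767 / 0.6031 = 9.006412.
Therefore gamma(0) = 9.0064 (to 4 decimal places).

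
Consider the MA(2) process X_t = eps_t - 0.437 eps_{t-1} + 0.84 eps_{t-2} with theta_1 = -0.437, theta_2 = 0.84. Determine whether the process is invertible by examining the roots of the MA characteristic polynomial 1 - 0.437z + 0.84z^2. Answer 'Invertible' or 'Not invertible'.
\text{Invertible}

The MA(q) characteristic polynomial is P(z) = 1 - 0.437z + 0.84z^2.
Invertibility requires all roots to lie outside the unit circle, i.e. |z| > 1 for every root.
Set 1 + (-0.437) z + (0.84) z^2 = 0, i.e. a z^2 + b z + c = 0 with a = 0.84, b = -0.437, c = 1.
Discriminant D = b^2 - 4ac = (-0.437)^2 - 4*(0.84)*1 = 0.190969 - (3.36) = -3.169031.
D < 0, so the roots are the complex-conjugate pair z = (-b +/- i sqrt(-D)) / (2a) = 0.2601 +/- 1.0596i.
For a conjugate pair |z|^2 = z * conj(z) = (product of roots) = c/a = 1/(0.84) = 1.190476, so |z| = sqrt(1.190476) = 1.0911 for both roots.
Moduli of all roots: 1.0911, 1.0911.
All moduli strictly greater than 1? Yes.
Verdict: Invertible.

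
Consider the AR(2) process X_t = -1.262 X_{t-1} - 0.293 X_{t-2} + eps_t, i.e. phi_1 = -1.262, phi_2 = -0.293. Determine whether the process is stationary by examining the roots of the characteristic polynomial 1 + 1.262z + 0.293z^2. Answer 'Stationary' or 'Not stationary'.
\text{Stationary}

The AR(p) characteristic polynomial is P(z) = 1 + 1.262z + 0.293z^2.
Stationarity requires all roots to lie outside the unit circle, i.e. |z| > 1 for every root.
Set 1 + (1.262) z + (0.293) z^2 = 0, i.e. a z^2 + b z + c = 0 with a = 0.293, b = 1.262, c = 1.
Discriminant D = b^2 - 4ac = (1.262)^2 - 4*(0.293)*1 = 1.592644 - (1.172) = 0.420644.
D >= 0, so the roots are real: z = (-b +/- sqrt(D)) / (2a) = (-1.262 +/- 0.648571) / (0.586).
  z_1 = (-1.262 + 0.648571) / (0.586) = -1.0468,   |z_1| = 1.0468.
  z_2 = (-1.262 - 0.648571) / (0.586) = -3.2604,   |z_2| = 3.2604.
Moduli of all roots: 1.0468, 3.2604.
All moduli strictly greater than 1? Yes.
Verdict: Stationary.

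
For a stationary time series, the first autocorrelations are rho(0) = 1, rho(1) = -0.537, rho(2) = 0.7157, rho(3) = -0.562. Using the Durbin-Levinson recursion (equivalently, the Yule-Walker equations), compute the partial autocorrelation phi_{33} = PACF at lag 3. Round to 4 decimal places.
\phi_{33} = -0.1890

The PACF at lag k is phi_{kk}, the last component of the solution
to the Yule-Walker system G_k phi = r_k where
  (G_k)_{ij} = rho(|i - j|), (r_k)_i = rho(i), i,j = 1..k.
Equivalently, Durbin-Levinson gives phi_{kk} iteratively:
  phi_{11} = rho(1)
  phi_{kk} = [rho(k) - sum_{j=1..k-1} phi_{k-1,j} rho(k-j)]
            / [1 - sum_{j=1..k-1} phi_{k-1,j} rho(j)],
  phi_{k,j} = phi_{k-1,j} - phi_{kk} phi_{k-1,k-j},  j = 1..k-1.
Step k = 1:
  phi_11 = rho(1) = -0.537.
Step k = 2:
  phi_22 = [rho(2) - phi_11 rho(1)] / [1 - phi_11 rho(1)] = [0.7157 - (-0.537)(-0.537)] / [1 - (-0.537)(-0.537)]
         = 0.427331 / 0.711631 = 0.600495.
  Update: phi_21 = phi_11 - phi_22 phi_11 = -0.537 - (0.600495)(-0.537) = -0.214534.
Step k = 3:
  phi_33 = [rho(3) - phi_21 rho(2) - phi_22 rho(1)] / [1 - phi_21 rho(1) - phi_22 rho(2)]
    numerator   = -0.562 - (-0.214534)(0.7157) - (0.600495)(-0.537) = -0.08599204
    denominator = 1 - (-0.214534)(-0.537) - (0.600495)(0.7157) = 0.45502079
  phi_33 = -0.08599204 / 0.45502079 = -0.189.
Therefore phi_{33} = -0.1890.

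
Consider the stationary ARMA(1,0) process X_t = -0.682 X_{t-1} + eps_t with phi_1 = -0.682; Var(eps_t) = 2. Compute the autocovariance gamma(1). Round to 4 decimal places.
\gamma(1) = -2.5501

Multiply the model equation by X_{t-k} and take expectations. With theta_0 = psi_0 = 1 and psi_j the MA(infinity) weights, this gives
  gamma(k) - sum_i phi_i gamma(k-i) = c_k,
  c_k = sigma^2 * sum_{j=k..q} theta_j psi_{j-k}   (c_k = 0 for k > q),
using gamma(-m) = gamma(m).
Pure AR (q = 0): c_0 = sigma^2 = 2, c_k = 0 for k >= 1.
Equations for k = 0 and k = 1 (AR order 1):
  gamma(0) = phi_1 gamma(1) + c_0
  gamma(1) = phi_1 gamma(0) + c_1
Substituting the second into the first: gamma(0) (1 - phi_1^2) = c_0 + phi_1 c_1, so
  gamma(0) = c_0 / (1 - phi_1^2) = 2 / (1 - (-0.682)^2) = 2 / 0.534876 = 3.739184.
  gamma(1) = phi_1 gamma(0) = (-0.682)(3.739184) = -2.550124.
Therefore gamma(1) = -2.5501 (to 4 decimal places).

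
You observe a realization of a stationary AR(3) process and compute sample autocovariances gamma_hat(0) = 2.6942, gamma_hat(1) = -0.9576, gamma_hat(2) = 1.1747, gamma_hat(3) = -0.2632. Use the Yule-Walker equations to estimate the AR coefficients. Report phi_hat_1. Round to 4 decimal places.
\hat\phi_{1} = -0.2890

The Yule-Walker equations for an AR(p) process read, in matrix form,
  Gamma_p phi = r_p,   with   (Gamma_p)_{ij} = gamma(|i - j|),
                       (r_p)_i = gamma(i),   i,j = 1..p.
Substitute the sample gammas (Toeplitz matrix and right-hand side of size 3):
  Gamma_p = [[2.6942, -0.9576, 1.1747], [-0.9576, 2.6942, -0.9576], [1.1747, -0.9576, 2.6942]]
  r_p     = [-0.9576, 1.1747, -0.2632]
Written out (R1..R3):
  (R1) 2.6942 phi_1 - 0.9576 phi_2 + 1.1747 phi_3 = -0.9576
  (R2) -0.9576 phi_1 + 2.6942 phi_2 - 0.9576 phi_3 = 1.1747
  (R3) 1.1747 phi_1 - 0.9576 phi_2 + 2.6942 phi_3 = -0.2632
Gaussian elimination:
  R2 <- R2 - (-0.9576/2.6942) R1 = R2 - (-0.35543) R1:  2.35384 phi_2 - 0.540076 phi_3 = 0.83434
  R3 <- R3 - (1.1747/2.6942) R1 = R3 - (0.436011) R1:  -0.540076 phi_2 + 2.182018 phi_3 = 0.154324
  R3 <- R3 - (-0.540076/2.35384) R2 = R3 - (-0.229445) R2:  2.058101 phi_3 = 0.345759
Back-substitution:
  phi_hat_3 = 0.345759 / 2.058101 = 0.167999
  phi_hat_2 = (0.83434 - (-0.540076)(0.167999)) / 2.35384 = 0.393006
  phi_hat_1 = (-0.9576 - (-0.9576)(0.393006) - (1.1747)(0.167999)) / 2.6942 = -0.288993
So phi_hat = [-0.2890, 0.3930, 0.1680].
Therefore phi_hat_1 = -0.2890.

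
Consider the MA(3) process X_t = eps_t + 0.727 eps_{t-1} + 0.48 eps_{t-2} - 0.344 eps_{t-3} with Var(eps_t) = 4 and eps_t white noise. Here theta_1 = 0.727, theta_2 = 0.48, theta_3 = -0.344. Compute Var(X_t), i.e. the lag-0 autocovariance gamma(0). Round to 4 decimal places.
\gamma(0) = 7.5091

For an MA(q) process X_t = eps_t + sum_i theta_i eps_{t-i} with
Var(eps_t) = sigma^2, the variance is
  gamma(0) = sigma^2 * (1 + sum_i theta_i^2).
  sum_i theta_i^2 = (0.727)^2 + (0.48)^2 + (-0.344)^2 = 0.528529 + 0.2304 + 0.118336 = 0.877265.
  gamma(0) = 4 * (1 + 0.877265) = 4 * 1.877265 = 7.50906, which rounds to 7.5091.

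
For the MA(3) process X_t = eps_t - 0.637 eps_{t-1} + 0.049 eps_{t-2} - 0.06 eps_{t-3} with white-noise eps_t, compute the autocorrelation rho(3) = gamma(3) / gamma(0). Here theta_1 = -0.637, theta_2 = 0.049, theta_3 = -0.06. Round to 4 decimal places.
\rho(3) = -0.0425

For an MA(q) process with theta_0 = 1, the autocovariance is
  gamma(k) = sigma^2 * sum_{i=0..q-k} theta_i * theta_{i+k},
and rho(k) = gamma(k) / gamma(0). Sigma^2 cancels.
  numerator   = (1)*(-0.06) = -0.06.
  denominator = (1)^2 + (-0.637)^2 + (0.049)^2 + (-0.06)^2 = 1.41177.
  rho(3) = -0.06 / 1.41177 = -0.0425.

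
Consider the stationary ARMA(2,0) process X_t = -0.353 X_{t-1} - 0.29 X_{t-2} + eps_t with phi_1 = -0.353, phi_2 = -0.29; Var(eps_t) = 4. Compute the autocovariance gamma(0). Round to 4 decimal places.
\gamma(0) = 4.7208

Multiply the model equation by X_{t-k} and take expectations. With theta_0 = psi_0 = 1 and psi_j the MA(infinity) weights, this gives
  gamma(k) - sum_i phi_i gamma(k-i) = c_k,
  c_k = sigma^2 * sum_{j=k..q} theta_j psi_{j-k}   (c_k = 0 for k > q),
using gamma(-m) = gamma(m).
Pure AR (q = 0): c_0 = sigma^2 = 4, c_k = 0 for k >= 1.
Equations for k = 0, 1, 2 (AR order 2, c_2 = 0):
  (E0) gamma(0) = phi_1 gamma(1) + phi_2 gamma(2) + c_0
  (E1) gamma(1) = phi_1 gamma(0) + phi_2 gamma(1) + c_1
  (E2) gamma(2) = phi_1 gamma(1) + phi_2 gamma(0)
From (E1): gamma(1) = A gamma(0) + B with
  A = phi_1 / (1 - phi_2) = -0.353 / 1.29 = -0.273643,   B = c_1 / (1 - phi_2) = 0 / 1.29 = 0.
Insert (E2) into (E0): gamma(0) (1 - phi_2^2) = phi_1 (1 + phi_2) gamma(1) + c_0.
  phi_1 (1 + phi_2) = (-0.353)(0.71) = -0.25063,   1 - phi_2^2 = 0.9159.
Replace gamma(1) by A gamma(0) + B and collect gamma(0):
  gamma(0) [0.9159 - (-0.25063)(-0.273643)] = c_0 = 4
  gamma(0) * 0.847317 = 4
  gamma(0) = 4 / 0.847317 = 4.720785.
Therefore gamma(0) = 4.7208 (to 4 decimal places).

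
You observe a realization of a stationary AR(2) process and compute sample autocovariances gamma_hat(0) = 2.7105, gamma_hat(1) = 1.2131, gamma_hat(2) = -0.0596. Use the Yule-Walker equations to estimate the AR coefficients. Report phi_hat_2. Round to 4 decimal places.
\hat\phi_{2} = -0.2780

The Yule-Walker equations for an AR(p) process read, in matrix form,
  Gamma_p phi = r_p,   with   (Gamma_p)_{ij} = gamma(|i - j|),
                       (r_p)_i = gamma(i),   i,j = 1..p.
Substitute the sample gammas (Toeplitz matrix and right-hand side of size 2):
  Gamma_p = [[2.7105, 1.2131], [1.2131, 2.7105]]
  r_p     = [1.2131, -0.0596]
Written out:
  2.7105 phi_1 + 1.2131 phi_2 = 1.2131
  1.2131 phi_1 + 2.7105 phi_2 = -0.0596
Solve by Cramer's rule:
  det = gamma(0)^2 - gamma(1)^2 = (2.7105)^2 - (1.2131)^2 = 7.34681025 - 1.47161161 = 5.87519864
  phi_hat_1 = [gamma(1) gamma(0) - gamma(1) gamma(2)] / det = [(1.2131)(2.7105) - (1.2131)(-0.0596)] / 5.87519864 = 3.36040831 / 5.87519864 = 0.572
  phi_hat_2 = [gamma(0) gamma(2) - gamma(1)^2] / det = [(2.7105)(-0.0596) - (1.2131)^2] / 5.87519864 = -1.63315741 / 5.87519864 = -0.278
So phi_hat = [0.5720, -0.2780].
Therefore phi_hat_2 = -0.2780.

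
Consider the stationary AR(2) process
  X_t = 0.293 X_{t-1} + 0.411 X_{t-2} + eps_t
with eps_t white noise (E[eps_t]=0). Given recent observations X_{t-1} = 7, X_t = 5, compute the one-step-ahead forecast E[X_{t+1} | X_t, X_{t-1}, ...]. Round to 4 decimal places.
E[X_{t+1} \mid \mathcal F_t] = 4.3420

For an AR(p) model X_t = c + sum_i phi_i X_{t-i} + eps_t, the
one-step-ahead conditional mean is
  E[X_{t+1} | X_t, ...] = c + sum_i phi_i X_{t+1-i}.
Substitute known values:
  E[X_{t+1} | ...] = (0.293) * (5) + (0.411) * (7)
                   = 4.3420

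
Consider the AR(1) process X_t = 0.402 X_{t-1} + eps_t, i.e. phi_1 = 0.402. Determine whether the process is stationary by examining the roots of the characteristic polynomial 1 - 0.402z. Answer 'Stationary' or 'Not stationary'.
\text{Stationary}

The AR(p) characteristic polynomial is P(z) = 1 - 0.402z.
Stationarity requires all roots to lie outside the unit circle, i.e. |z| > 1 for every root.
This is linear in z: 1 + (-0.402) z = 0  =>  z = -1/(-0.402) = 2.487562,  |z| = 2.487562.
Moduli of all roots: 2.4876.
All moduli strictly greater than 1? Yes.
Verdict: Stationary.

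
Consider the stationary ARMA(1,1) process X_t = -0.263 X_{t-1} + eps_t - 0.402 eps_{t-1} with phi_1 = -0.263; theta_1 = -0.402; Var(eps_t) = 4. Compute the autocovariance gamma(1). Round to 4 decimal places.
\gamma(1) = -3.1598

Multiply the model equation by X_{t-k} and take expectations. With theta_0 = psi_0 = 1 and psi_j the MA(infinity) weights, this gives
  gamma(k) - sum_i phi_i gamma(k-i) = c_k,
  c_k = sigma^2 * sum_{j=k..q} theta_j psi_{j-k}   (c_k = 0 for k > q),
using gamma(-m) = gamma(m).
psi-weights needed (psi_j = theta_j + sum_i phi_i psi_{j-i}):
  psi_1 = theta_1 + phi_1 = -0.402 + (-0.263) = -0.665
Right-hand sides:
  c_0 = sigma^2 (1 + theta_1 psi_1) = 4 * (1 + (-0.402)(-0.665)) = 4 * 1.26733 = 5.06932
  c_1 = sigma^2 theta_1 = 4 * (-0.402) = -1.608
  c_2 = 0
Equations for k = 0 and k = 1 (AR order 1):
  gamma(0) = phi_1 gamma(1) + c_0
  gamma(1) = phi_1 gamma(0) + c_1
Substituting the second into the first: gamma(0) (1 - phi_1^2) = c_0 + phi_1 c_1, so
  gamma(0) = (c_0 + phi_1 c_1) / (1 - phi_1^2) = (5.06932 + (-0.263)(-1.608)) / (1 - (-0.263)^2) = 5.492224 / 0.930831 = 5.900345.
  gamma(1) = phi_1 gamma(0) + c_1 = (-0.263)(5.900345) + (-1.608) = -3.159791.
Therefore gamma(1) = -3.1598 (to 4 decimal places).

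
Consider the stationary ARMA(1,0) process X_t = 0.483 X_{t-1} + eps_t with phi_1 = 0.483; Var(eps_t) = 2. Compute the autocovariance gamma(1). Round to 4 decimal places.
\gamma(1) = 1.2599

Multiply the model equation by X_{t-k} and take expectations. With theta_0 = psi_0 = 1 and psi_j the MA(infinity) weights, this gives
  gamma(k) - sum_i phi_i gamma(k-i) = c_k,
  c_k = sigma^2 * sum_{j=k..q} theta_j psi_{j-k}   (c_k = 0 for k > q),
using gamma(-m) = gamma(m).
Pure AR (q = 0): c_0 = sigma^2 = 2, c_k = 0 for k >= 1.
Equations for k = 0 and k = 1 (AR order 1):
  gamma(0) = phi_1 gamma(1) + c_0
  gamma(1) = phi_1 gamma(0) + c_1
Substituting the second into the first: gamma(0) (1 - phi_1^2) = c_0 + phi_1 c_1, so
  gamma(0) = c_0 / (1 - phi_1^2) = 2 / (1 - (0.483)^2) = 2 / 0.766711 = 2.608545.
  gamma(1) = phi_1 gamma(0) = (0.483)(2.608545) = 1.259927.
Therefore gamma(1) = 1.2599 (to 4 decimal places).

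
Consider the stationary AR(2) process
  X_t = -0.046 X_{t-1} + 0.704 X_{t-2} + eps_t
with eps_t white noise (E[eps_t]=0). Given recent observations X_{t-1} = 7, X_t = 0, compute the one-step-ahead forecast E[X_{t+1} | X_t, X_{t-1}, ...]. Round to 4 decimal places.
E[X_{t+1} \mid \mathcal F_t] = 4.9280

For an AR(p) model X_t = c + sum_i phi_i X_{t-i} + eps_t, the
one-step-ahead conditional mean is
  E[X_{t+1} | X_t, ...] = c + sum_i phi_i X_{t+1-i}.
Substitute known values:
  E[X_{t+1} | ...] = (-0.046) * (0) + (0.704) * (7)
                   = 4.9280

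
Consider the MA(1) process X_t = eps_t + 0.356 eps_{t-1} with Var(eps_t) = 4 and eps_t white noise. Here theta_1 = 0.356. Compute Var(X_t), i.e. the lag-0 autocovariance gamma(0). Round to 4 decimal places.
\gamma(0) = 4.5069

For an MA(q) process X_t = eps_t + sum_i theta_i eps_{t-i} with
Var(eps_t) = sigma^2, the variance is
  gamma(0) = sigma^2 * (1 + sum_i theta_i^2).
  sum_i theta_i^2 = (0.356)^2 = 0.126736.
  gamma(0) = 4 * (1 + 0.126736) = 4 * 1.126736 = 4.506944, which rounds to 4.5069.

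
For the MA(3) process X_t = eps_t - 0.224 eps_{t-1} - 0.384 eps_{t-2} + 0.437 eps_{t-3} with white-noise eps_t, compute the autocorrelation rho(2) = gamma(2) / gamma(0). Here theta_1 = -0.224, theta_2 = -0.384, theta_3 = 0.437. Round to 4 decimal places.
\rho(2) = -0.3470

For an MA(q) process with theta_0 = 1, the autocovariance is
  gamma(k) = sigma^2 * sum_{i=0..q-k} theta_i * theta_{i+k},
and rho(k) = gamma(k) / gamma(0). Sigma^2 cancels.
  numerator   = (1)*(-0.384) + (-0.224)*(0.437) = -0.481888.
  denominator = (1)^2 + (-0.224)^2 + (-0.384)^2 + (0.437)^2 = 1.388601.
  rho(2) = -0.481888 / 1.388601 = -0.3470.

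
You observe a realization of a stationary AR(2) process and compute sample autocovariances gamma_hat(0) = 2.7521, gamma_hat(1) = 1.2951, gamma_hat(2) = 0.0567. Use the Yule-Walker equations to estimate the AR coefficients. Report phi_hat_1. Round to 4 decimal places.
\hat\phi_{1} = 0.5920

The Yule-Walker equations for an AR(p) process read, in matrix form,
  Gamma_p phi = r_p,   with   (Gamma_p)_{ij} = gamma(|i - j|),
                       (r_p)_i = gamma(i),   i,j = 1..p.
Substitute the sample gammas (Toeplitz matrix and right-hand side of size 2):
  Gamma_p = [[2.7521, 1.2951], [1.2951, 2.7521]]
  r_p     = [1.2951, 0.0567]
Written out:
  2.7521 phi_1 + 1.2951 phi_2 = 1.2951
  1.2951 phi_1 + 2.7521 phi_2 = 0.0567
Solve by Cramer's rule:
  det = gamma(0)^2 - gamma(1)^2 = (2.7521)^2 - (1.2951)^2 = 7.57405441 - 1.67728401 = 5.8967704
  phi_hat_1 = [gamma(1) gamma(0) - gamma(1) gamma(2)] / det = [(1.2951)(2.7521) - (1.2951)(0.0567)] / 5.8967704 = 3.49081254 / 5.8967704 = 0.592
  phi_hat_2 = [gamma(0) gamma(2) - gamma(1)^2] / det = [(2.7521)(0.0567) - (1.2951)^2] / 5.8967704 = -1.52123994 / 5.8967704 = -0.258
So phi_hat = [0.5920, -0.2580].
Therefore phi_hat_1 = 0.5920.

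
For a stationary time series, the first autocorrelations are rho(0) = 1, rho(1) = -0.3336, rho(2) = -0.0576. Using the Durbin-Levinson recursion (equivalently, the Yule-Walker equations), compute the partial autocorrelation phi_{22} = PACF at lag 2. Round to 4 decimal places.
\phi_{22} = -0.1900

The PACF at lag k is phi_{kk}, the last component of the solution
to the Yule-Walker system G_k phi = r_k where
  (G_k)_{ij} = rho(|i - j|), (r_k)_i = rho(i), i,j = 1..k.
Equivalently, Durbin-Levinson gives phi_{kk} iteratively:
  phi_{11} = rho(1)
  phi_{kk} = [rho(k) - sum_{j=1..k-1} phi_{k-1,j} rho(k-j)]
            / [1 - sum_{j=1..k-1} phi_{k-1,j} rho(j)],
  phi_{k,j} = phi_{k-1,j} - phi_{kk} phi_{k-1,k-j},  j = 1..k-1.
Step k = 1:
  phi_11 = rho(1) = -0.3336.
Step k = 2:
  phi_22 = [rho(2) - phi_11 rho(1)] / [1 - phi_11 rho(1)] = [-0.0576 - (-0.3336)(-0.3336)] / [1 - (-0.3336)(-0.3336)]
         = -0.16888896 / 0.88871104 = -0.19.
Therefore phi_{22} = -0.1900.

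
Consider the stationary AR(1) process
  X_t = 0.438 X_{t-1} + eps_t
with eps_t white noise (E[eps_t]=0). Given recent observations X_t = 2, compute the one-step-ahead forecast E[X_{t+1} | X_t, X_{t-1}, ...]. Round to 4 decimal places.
E[X_{t+1} \mid \mathcal F_t] = 0.8760

For an AR(p) model X_t = c + sum_i phi_i X_{t-i} + eps_t, the
one-step-ahead conditional mean is
  E[X_{t+1} | X_t, ...] = c + sum_i phi_i X_{t+1-i}.
Substitute known values:
  E[X_{t+1} | ...] = (0.438) * (2)
                   = 0.8760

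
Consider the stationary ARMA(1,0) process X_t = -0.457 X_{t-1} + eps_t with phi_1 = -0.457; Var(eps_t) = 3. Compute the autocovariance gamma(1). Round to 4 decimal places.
\gamma(1) = -1.7329

Multiply the model equation by X_{t-k} and take expectations. With theta_0 = psi_0 = 1 and psi_j the MA(infinity) weights, this gives
  gamma(k) - sum_i phi_i gamma(k-i) = c_k,
  c_k = sigma^2 * sum_{j=k..q} theta_j psi_{j-k}   (c_k = 0 for k > q),
using gamma(-m) = gamma(m).
Pure AR (q = 0): c_0 = sigma^2 = 3, c_k = 0 for k >= 1.
Equations for k = 0 and k = 1 (AR order 1):
  gamma(0) = phi_1 gamma(1) + c_0
  gamma(1) = phi_1 gamma(0) + c_1
Substituting the second into the first: gamma(0) (1 - phi_1^2) = c_0 + phi_1 c_1, so
  gamma(0) = c_0 / (1 - phi_1^2) = 3 / (1 - (-0.457)^2) = 3 / 0.791151 = 3.791944.
  gamma(1) = phi_1 gamma(0) = (-0.457)(3.791944) = -1.732918.
Therefore gamma(1) = -1.7329 (to 4 decimal places).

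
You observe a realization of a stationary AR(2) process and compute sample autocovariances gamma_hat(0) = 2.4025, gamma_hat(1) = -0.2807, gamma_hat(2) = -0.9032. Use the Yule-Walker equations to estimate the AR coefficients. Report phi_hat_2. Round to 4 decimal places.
\hat\phi_{2} = -0.3950

The Yule-Walker equations for an AR(p) process read, in matrix form,
  Gamma_p phi = r_p,   with   (Gamma_p)_{ij} = gamma(|i - j|),
                       (r_p)_i = gamma(i),   i,j = 1..p.
Substitute the sample gammas (Toeplitz matrix and right-hand side of size 2):
  Gamma_p = [[2.4025, -0.2807], [-0.2807, 2.4025]]
  r_p     = [-0.2807, -0.9032]
Written out:
  2.4025 phi_1 - 0.2807 phi_2 = -0.2807
  -0.2807 phi_1 + 2.4025 phi_2 = -0.9032
Solve by Cramer's rule:
  det = gamma(0)^2 - gamma(1)^2 = (2.4025)^2 - (-0.2807)^2 = 5.77200625 - 0.07879249 = 5.69321376
  phi_hat_1 = [gamma(1) gamma(0) - gamma(1) gamma(2)] / det = [(-0.2807)(2.4025) - (-0.2807)(-0.9032)] / 5.69321376 = -0.92790999 / 5.69321376 = -0.163
  phi_hat_2 = [gamma(0) gamma(2) - gamma(1)^2] / det = [(2.4025)(-0.9032) - (-0.2807)^2] / 5.69321376 = -2.24873049 / 5.69321376 = -0.395
So phi_hat = [-0.1630, -0.3950].
Therefore phi_hat_2 = -0.3950.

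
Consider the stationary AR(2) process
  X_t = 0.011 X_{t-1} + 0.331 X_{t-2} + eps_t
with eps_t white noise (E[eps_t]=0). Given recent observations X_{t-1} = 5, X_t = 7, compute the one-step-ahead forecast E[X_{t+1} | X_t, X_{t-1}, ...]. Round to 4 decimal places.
E[X_{t+1} \mid \mathcal F_t] = 1.7320

For an AR(p) model X_t = c + sum_i phi_i X_{t-i} + eps_t, the
one-step-ahead conditional mean is
  E[X_{t+1} | X_t, ...] = c + sum_i phi_i X_{t+1-i}.
Substitute known values:
  E[X_{t+1} | ...] = (0.011) * (7) + (0.331) * (5)
                   = 1.7320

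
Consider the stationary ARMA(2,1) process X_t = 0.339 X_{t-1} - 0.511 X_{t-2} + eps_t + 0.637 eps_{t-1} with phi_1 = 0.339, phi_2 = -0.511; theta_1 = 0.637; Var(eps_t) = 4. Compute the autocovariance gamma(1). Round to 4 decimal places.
\gamma(1) = 3.8498

Multiply the model equation by X_{t-k} and take expectations. With theta_0 = psi_0 = 1 and psi_j the MA(infinity) weights, this gives
  gamma(k) - sum_i phi_i gamma(k-i) = c_k,
  c_k = sigma^2 * sum_{j=k..q} theta_j psi_{j-k}   (c_k = 0 for k > q),
using gamma(-m) = gamma(m).
psi-weights needed (psi_j = theta_j + sum_i phi_i psi_{j-i}):
  psi_1 = theta_1 + phi_1 = 0.637 + (0.339) = 0.976
Right-hand sides:
  c_0 = sigma^2 (1 + theta_1 psi_1) = 4 * (1 + (0.637)(0.976)) = 4 * 1.621712 = 6.486848
  c_1 = sigma^2 theta_1 = 4 * (0.637) = 2.548
  c_2 = 0
Equations for k = 0, 1, 2 (AR order 2, c_2 = 0):
  (E0) gamma(0) = phi_1 gamma(1) + phi_2 gamma(2) + c_0
  (E1) gamma(1) = phi_1 gamma(0) + phi_2 gamma(1) + c_1
  (E2) gamma(2) = phi_1 gamma(1) + phi_2 gamma(0)
From (E1): gamma(1) = A gamma(0) + B with
  A = phi_1 / (1 - phi_2) = 0.339 / 1.511 = 0.224355,   B = c_1 / (1 - phi_2) = 2.548 / 1.511 = 1.6863.
Insert (E2) into (E0): gamma(0) (1 - phi_2^2) = phi_1 (1 + phi_2) gamma(1) + c_0.
  phi_1 (1 + phi_2) = (0.339)(0.489) = 0.165771,   1 - phi_2^2 = 0.738879.
Replace gamma(1) by A gamma(0) + B and collect gamma(0):
  gamma(0) [0.738879 - (0.165771)(0.224355)] = (0.165771)(1.6863) + 6.486848
  gamma(0) * 0.701687 = 6.766388
  gamma(0) = 6.766388 / 0.701687 = 9.643022.
  gamma(1) = A gamma(0) + B = (0.224355)(9.643022) + (1.6863) = 3.849758.
Therefore gamma(1) = 3.8498 (to 4 decimal places).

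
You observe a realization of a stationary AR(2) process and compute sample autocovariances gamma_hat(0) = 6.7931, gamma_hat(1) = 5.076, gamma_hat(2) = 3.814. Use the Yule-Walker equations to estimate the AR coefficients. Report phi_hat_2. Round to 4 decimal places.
\hat\phi_{2} = 0.0070

The Yule-Walker equations for an AR(p) process read, in matrix form,
  Gamma_p phi = r_p,   with   (Gamma_p)_{ij} = gamma(|i - j|),
                       (r_p)_i = gamma(i),   i,j = 1..p.
Substitute the sample gammas (Toeplitz matrix and right-hand side of size 2):
  Gamma_p = [[6.7931, 5.076], [5.076, 6.7931]]
  r_p     = [5.076, 3.814]
Written out:
  6.7931 phi_1 + 5.076 phi_2 = 5.076
  5.076 phi_1 + 6.7931 phi_2 = 3.814
Solve by Cramer's rule:
  det = gamma(0)^2 - gamma(1)^2 = (6.7931)^2 - (5.076)^2 = 46.14620761 - 25.765776 = 20.38043161
  phi_hat_1 = [gamma(1) gamma(0) - gamma(1) gamma(2)] / det = [(5.076)(6.7931) - (5.076)(3.814)] / 20.38043161 = 15.1219116 / 20.38043161 = 0.742
  phi_hat_2 = [gamma(0) gamma(2) - gamma(1)^2] / det = [(6.7931)(3.814) - (5.076)^2] / 20.38043161 = 0.1431074 / 20.38043161 = 0.007
So phi_hat = [0.7420, 0.0070].
Therefore phi_hat_2 = 0.0070.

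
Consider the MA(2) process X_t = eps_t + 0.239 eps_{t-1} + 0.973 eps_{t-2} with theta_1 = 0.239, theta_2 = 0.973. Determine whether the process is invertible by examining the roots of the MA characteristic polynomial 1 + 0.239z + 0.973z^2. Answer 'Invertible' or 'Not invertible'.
\text{Invertible}

The MA(q) characteristic polynomial is P(z) = 1 + 0.239z + 0.973z^2.
Invertibility requires all roots to lie outside the unit circle, i.e. |z| > 1 for every root.
Set 1 + (0.239) z + (0.973) z^2 = 0, i.e. a z^2 + b z + c = 0 with a = 0.973, b = 0.239, c = 1.
Discriminant D = b^2 - 4ac = (0.239)^2 - 4*(0.973)*1 = 0.057121 - (3.892) = -3.834879.
D < 0, so the roots are the complex-conjugate pair z = (-b +/- i sqrt(-D)) / (2a) = -0.1228 +/- 1.0063i.
For a conjugate pair |z|^2 = z * conj(z) = (product of roots) = c/a = 1/(0.973) = 1.027749, so |z| = sqrt(1.027749) = 1.0138 for both roots.
Moduli of all roots: 1.0138, 1.0138.
All moduli strictly greater than 1? Yes.
Verdict: Invertible.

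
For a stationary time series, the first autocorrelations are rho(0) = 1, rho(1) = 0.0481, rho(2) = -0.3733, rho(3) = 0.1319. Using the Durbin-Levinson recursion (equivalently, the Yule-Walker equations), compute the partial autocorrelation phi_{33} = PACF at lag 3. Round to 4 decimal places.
\phi_{33} = 0.2041

The PACF at lag k is phi_{kk}, the last component of the solution
to the Yule-Walker system G_k phi = r_k where
  (G_k)_{ij} = rho(|i - j|), (r_k)_i = rho(i), i,j = 1..k.
Equivalently, Durbin-Levinson gives phi_{kk} iteratively:
  phi_{11} = rho(1)
  phi_{kk} = [rho(k) - sum_{j=1..k-1} phi_{k-1,j} rho(k-j)]
            / [1 - sum_{j=1..k-1} phi_{k-1,j} rho(j)],
  phi_{k,j} = phi_{k-1,j} - phi_{kk} phi_{k-1,k-j},  j = 1..k-1.
Step k = 1:
  phi_11 = rho(1) = 0.0481.
Step k = 2:
  phi_22 = [rho(2) - phi_11 rho(1)] / [1 - phi_11 rho(1)] = [-0.3733 - (0.0481)(0.0481)] / [1 - (0.0481)(0.0481)]
         = -0.37561361 / 0.99768639 = -0.376485.
  Update: phi_21 = phi_11 - phi_22 phi_11 = 0.0481 - (-0.376485)(0.0481) = 0.066209.
Step k = 3:
  phi_33 = [rho(3) - phi_21 rho(2) - phi_22 rho(1)] / [1 - phi_21 rho(1) - phi_22 rho(2)]
    numerator   = 0.1319 - (0.066209)(-0.3733) - (-0.376485)(0.0481) = 0.1747247
    denominator = 1 - (0.066209)(0.0481) - (-0.376485)(-0.3733) = 0.85627363
  phi_33 = 0.1747247 / 0.85627363 = 0.2041.
Therefore phi_{33} = 0.2041.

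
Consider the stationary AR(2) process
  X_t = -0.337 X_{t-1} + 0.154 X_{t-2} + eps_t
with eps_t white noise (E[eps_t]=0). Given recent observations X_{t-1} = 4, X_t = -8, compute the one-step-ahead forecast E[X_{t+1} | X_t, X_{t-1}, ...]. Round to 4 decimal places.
E[X_{t+1} \mid \mathcal F_t] = 3.3120

For an AR(p) model X_t = c + sum_i phi_i X_{t-i} + eps_t, the
one-step-ahead conditional mean is
  E[X_{t+1} | X_t, ...] = c + sum_i phi_i X_{t+1-i}.
Substitute known values:
  E[X_{t+1} | ...] = (-0.337) * (-8) + (0.154) * (4)
                   = 3.3120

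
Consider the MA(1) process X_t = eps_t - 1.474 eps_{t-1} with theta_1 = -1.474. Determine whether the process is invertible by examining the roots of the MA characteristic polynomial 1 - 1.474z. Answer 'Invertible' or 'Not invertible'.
\text{Not invertible}

The MA(q) characteristic polynomial is P(z) = 1 - 1.474z.
Invertibility requires all roots to lie outside the unit circle, i.e. |z| > 1 for every root.
This is linear in z: 1 + (-1.474) z = 0  =>  z = -1/(-1.474) = 0.678426,  |z| = 0.678426.
Moduli of all roots: 0.6784.
All moduli strictly greater than 1? No.
Verdict: Not invertible.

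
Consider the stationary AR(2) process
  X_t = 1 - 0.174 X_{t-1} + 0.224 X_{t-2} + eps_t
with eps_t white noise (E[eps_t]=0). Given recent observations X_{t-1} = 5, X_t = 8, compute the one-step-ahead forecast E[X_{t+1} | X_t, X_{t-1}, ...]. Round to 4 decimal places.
E[X_{t+1} \mid \mathcal F_t] = 0.7280

For an AR(p) model X_t = c + sum_i phi_i X_{t-i} + eps_t, the
one-step-ahead conditional mean is
  E[X_{t+1} | X_t, ...] = c + sum_i phi_i X_{t+1-i}.
Substitute known values:
  E[X_{t+1} | ...] = 1 + (-0.174) * (8) + (0.224) * (5)
                   = 0.7280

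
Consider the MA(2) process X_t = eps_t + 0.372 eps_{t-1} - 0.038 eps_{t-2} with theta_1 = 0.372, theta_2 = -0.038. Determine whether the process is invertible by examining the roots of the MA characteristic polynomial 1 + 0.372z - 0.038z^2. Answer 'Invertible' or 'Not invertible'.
\text{Invertible}

The MA(q) characteristic polynomial is P(z) = 1 + 0.372z - 0.038z^2.
Invertibility requires all roots to lie outside the unit circle, i.e. |z| > 1 for every root.
Set 1 + (0.372) z + (-0.038) z^2 = 0, i.e. a z^2 + b z + c = 0 with a = -0.038, b = 0.372, c = 1.
Discriminant D = b^2 - 4ac = (0.372)^2 - 4*(-0.038)*1 = 0.138384 - (-0.152) = 0.290384.
D >= 0, so the roots are real: z = (-b +/- sqrt(D)) / (2a) = (-0.372 +/- 0.538873) / (-0.076).
  z_1 = (-0.372 + 0.538873) / (-0.076) = -2.1957,   |z_1| = 2.1957.
  z_2 = (-0.372 - 0.538873) / (-0.076) = 11.9852,   |z_2| = 11.9852.
Moduli of all roots: 2.1957, 11.9852.
All moduli strictly greater than 1? Yes.
Verdict: Invertible.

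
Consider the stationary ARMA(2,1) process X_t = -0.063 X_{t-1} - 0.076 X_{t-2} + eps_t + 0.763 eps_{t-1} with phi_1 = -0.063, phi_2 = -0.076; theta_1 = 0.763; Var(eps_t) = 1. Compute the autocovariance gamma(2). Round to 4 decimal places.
\gamma(2) = -0.1536

Multiply the model equation by X_{t-k} and take expectations. With theta_0 = psi_0 = 1 and psi_j the MA(infinity) weights, this gives
  gamma(k) - sum_i phi_i gamma(k-i) = c_k,
  c_k = sigma^2 * sum_{j=k..q} theta_j psi_{j-k}   (c_k = 0 for k > q),
using gamma(-m) = gamma(m).
psi-weights needed (psi_j = theta_j + sum_i phi_i psi_{j-i}):
  psi_1 = theta_1 + phi_1 = 0.763 + (-0.063) = 0.7
Right-hand sides:
  c_0 = sigma^2 (1 + theta_1 psi_1) = 1 * (1 + (0.763)(0.7)) = 1 * 1.5341 = 1.5341
  c_1 = sigma^2 theta_1 = 1 * (0.763) = 0.763
  c_2 = 0
Equations for k = 0, 1, 2 (AR order 2, c_2 = 0):
  (E0) gamma(0) = phi_1 gamma(1) + phi_2 gamma(2) + c_0
  (E1) gamma(1) = phi_1 gamma(0) + phi_2 gamma(1) + c_1
  (E2) gamma(2) = phi_1 gamma(1) + phi_2 gamma(0)
From (E1): gamma(1) = A gamma(0) + B with
  A = phi_1 / (1 - phi_2) = -0.063 / 1.076 = -0.05855,   B = c_1 / (1 - phi_2) = 0.763 / 1.076 = 0.709108.
Insert (E2) into (E0): gamma(0) (1 - phi_2^2) = phi_1 (1 + phi_2) gamma(1) + c_0.
  phi_1 (1 + phi_2) = (-0.063)(0.924) = -0.058212,   1 - phi_2^2 = 0.994224.
Replace gamma(1) by A gamma(0) + B and collect gamma(0):
  gamma(0) [0.994224 - (-0.058212)(-0.05855)] = (-0.058212)(0.709108) + 1.5341
  gamma(0) * 0.990816 = 1.492821
  gamma(0) = 1.492821 / 0.990816 = 1.506659.
  gamma(1) = A gamma(0) + B = (-0.05855)(1.506659) + (0.709108) = 0.620893.
  gamma(2) = phi_1 gamma(1) + phi_2 gamma(0) = (-0.063)(0.620893) + (-0.076)(1.506659) = -0.153622.
Therefore gamma(2) = -0.1536 (to 4 decimal places).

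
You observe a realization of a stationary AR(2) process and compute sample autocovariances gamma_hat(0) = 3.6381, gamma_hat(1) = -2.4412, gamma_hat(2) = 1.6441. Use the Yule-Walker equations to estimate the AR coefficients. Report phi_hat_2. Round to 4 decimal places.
\hat\phi_{2} = 0.0030

The Yule-Walker equations for an AR(p) process read, in matrix form,
  Gamma_p phi = r_p,   with   (Gamma_p)_{ij} = gamma(|i - j|),
                       (r_p)_i = gamma(i),   i,j = 1..p.
Substitute the sample gammas (Toeplitz matrix and right-hand side of size 2):
  Gamma_p = [[3.6381, -2.4412], [-2.4412, 3.6381]]
  r_p     = [-2.4412, 1.6441]
Written out:
  3.6381 phi_1 - 2.4412 phi_2 = -2.4412
  -2.4412 phi_1 + 3.6381 phi_2 = 1.6441
Solve by Cramer's rule:
  det = gamma(0)^2 - gamma(1)^2 = (3.6381)^2 - (-2.4412)^2 = 13.23577161 - 5.95945744 = 7.27631417
  phi_hat_1 = [gamma(1) gamma(0) - gamma(1) gamma(2)] / det = [(-2.4412)(3.6381) - (-2.4412)(1.6441)] / 7.27631417 = -4.8677528 / 7.27631417 = -0.669
  phi_hat_2 = [gamma(0) gamma(2) - gamma(1)^2] / det = [(3.6381)(1.6441) - (-2.4412)^2] / 7.27631417 = 0.02194277 / 7.27631417 = 0.003
So phi_hat = [-0.6690, 0.0030].
Therefore phi_hat_2 = 0.0030.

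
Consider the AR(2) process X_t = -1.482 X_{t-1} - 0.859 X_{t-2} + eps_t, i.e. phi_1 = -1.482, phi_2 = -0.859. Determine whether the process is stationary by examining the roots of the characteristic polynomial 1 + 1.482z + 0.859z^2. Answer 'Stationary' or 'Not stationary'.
\text{Stationary}

The AR(p) characteristic polynomial is P(z) = 1 + 1.482z + 0.859z^2.
Stationarity requires all roots to lie outside the unit circle, i.e. |z| > 1 for every root.
Set 1 + (1.482) z + (0.859) z^2 = 0, i.e. a z^2 + b z + c = 0 with a = 0.859, b = 1.482, c = 1.
Discriminant D = b^2 - 4ac = (1.482)^2 - 4*(0.859)*1 = 2.196324 - (3.436) = -1.239676.
D < 0, so the roots are the complex-conjugate pair z = (-b +/- i sqrt(-D)) / (2a) = -0.8626 +/- 0.6481i.
For a conjugate pair |z|^2 = z * conj(z) = (product of roots) = c/a = 1/(0.859) = 1.164144, so |z| = sqrt(1.164144) = 1.079 for both roots.
Moduli of all roots: 1.0790, 1.0790.
All moduli strictly greater than 1? Yes.
Verdict: Stationary.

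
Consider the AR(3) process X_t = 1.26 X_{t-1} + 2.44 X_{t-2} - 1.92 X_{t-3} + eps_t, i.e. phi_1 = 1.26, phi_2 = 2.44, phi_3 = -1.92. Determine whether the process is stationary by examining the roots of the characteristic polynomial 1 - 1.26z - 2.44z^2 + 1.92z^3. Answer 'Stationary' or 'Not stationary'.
\text{Not stationary}

The AR(p) characteristic polynomial is P(z) = 1 - 1.26z - 2.44z^2 + 1.92z^3.
Stationarity requires all roots to lie outside the unit circle, i.e. |z| > 1 for every root.
Degree 3: look for a simple real root z0 first, then factor out (1 - z/z0) and solve the remaining quadratic.
Testing z0 = 0.5: P(0.5) = 1 + (-1.26)(0.5) + (-2.44)(0.5)^2 + (1.92)(0.5)^3
  = 1 + (-0.63) + (-0.61) + (0.24) = 0.  So z_0 = 0.5 is a root, |z_0| = 0.5.
Divide out the factor (1 - 2 z) = (1 - z/z0) (since 1/z0 = 2):
  P(z) = (1 - 2 z)(1 + (0.74) z + (-0.96) z^2)
  [check: z-coef 0.74 - (2) = -1.26; z^2-coef -0.96 - (2)(0.74) = -2.44; z^3-coef -(2)(-0.96) = 1.92.]
Remaining roots from the quadratic factor 1 + (0.74) z + (-0.96) z^2:
  Set 1 + (0.74) z + (-0.96) z^2 = 0, i.e. a z^2 + b z + c = 0 with a = -0.96, b = 0.74, c = 1.
  Discriminant D = b^2 - 4ac = (0.74)^2 - 4*(-0.96)*1 = 0.5476 - (-3.84) = 4.3876.
  D >= 0, so the roots are real: z = (-b +/- sqrt(D)) / (2a) = (-0.74 +/- 2.09466) / (-1.92).
    z_1 = (-0.74 + 2.09466) / (-1.92) = -0.7056,   |z_1| = 0.7056.
    z_2 = (-0.74 - 2.09466) / (-1.92) = 1.4764,   |z_2| = 1.4764.
Moduli of all roots: 0.5000, 0.7056, 1.4764.
All moduli strictly greater than 1? No.
Verdict: Not stationary.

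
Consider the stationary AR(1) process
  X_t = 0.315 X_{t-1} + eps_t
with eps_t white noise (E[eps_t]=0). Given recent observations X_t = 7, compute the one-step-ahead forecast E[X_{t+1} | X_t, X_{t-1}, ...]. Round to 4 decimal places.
E[X_{t+1} \mid \mathcal F_t] = 2.2050

For an AR(p) model X_t = c + sum_i phi_i X_{t-i} + eps_t, the
one-step-ahead conditional mean is
  E[X_{t+1} | X_t, ...] = c + sum_i phi_i X_{t+1-i}.
Substitute known values:
  E[X_{t+1} | ...] = (0.315) * (7)
                   = 2.2050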